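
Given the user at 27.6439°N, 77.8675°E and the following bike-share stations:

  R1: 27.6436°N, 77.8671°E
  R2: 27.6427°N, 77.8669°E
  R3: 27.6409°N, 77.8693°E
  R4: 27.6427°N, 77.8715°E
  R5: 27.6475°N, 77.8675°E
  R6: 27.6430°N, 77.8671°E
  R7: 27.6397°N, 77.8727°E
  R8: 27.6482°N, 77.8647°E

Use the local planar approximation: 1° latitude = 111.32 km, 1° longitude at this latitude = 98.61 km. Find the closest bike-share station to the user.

Distances from 27.6439°N, 77.8675°E:
R1: √((-0.0003·111.32)² + (-0.0004·98.61)²) = √(0.001115 + 0.001556) = 0.0517 km
R2: √((-0.0012·111.32)² + (-0.0006·98.61)²) = √(0.017845 + 0.003501) = 0.1461 km
R3: √((-0.0030·111.32)² + (0.0018·98.61)²) = √(0.111529 + 0.031506) = 0.3782 km
R4: √((-0.0012·111.32)² + (0.0040·98.61)²) = √(0.017845 + 0.155583) = 0.4164 km
R5: √((0.0036·111.32)² + (0.0000·98.61)²) = √(0.160602 + 0.000000) = 0.4008 km
R6: √((-0.0009·111.32)² + (-0.0004·98.61)²) = √(0.010038 + 0.001556) = 0.1077 km
R7: √((-0.0042·111.32)² + (0.0052·98.61)²) = √(0.218597 + 0.262935) = 0.6939 km
R8: √((0.0043·111.32)² + (-0.0028·98.61)²) = √(0.229131 + 0.076236) = 0.5526 km
Minimum: R1 at 0.0517 km.

R1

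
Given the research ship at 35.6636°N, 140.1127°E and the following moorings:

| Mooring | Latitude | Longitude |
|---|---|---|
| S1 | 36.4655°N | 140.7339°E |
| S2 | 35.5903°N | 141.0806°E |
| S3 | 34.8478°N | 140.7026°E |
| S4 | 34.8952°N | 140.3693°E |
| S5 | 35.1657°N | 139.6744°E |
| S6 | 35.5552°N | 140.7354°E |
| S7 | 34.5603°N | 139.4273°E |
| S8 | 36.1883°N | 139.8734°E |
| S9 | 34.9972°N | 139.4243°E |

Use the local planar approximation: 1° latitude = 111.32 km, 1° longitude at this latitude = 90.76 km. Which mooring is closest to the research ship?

S6

Distances from 35.6636°N, 140.1127°E:
S1: 105.5813 km
S2: 88.2248 km
S3: 105.4220 km
S4: 88.6520 km
S5: 68.2241 km
S6: 57.7901 km
S7: 137.6746 km
S8: 62.3169 km
S9: 96.9890 km
Minimum: S6 at 57.7901 km.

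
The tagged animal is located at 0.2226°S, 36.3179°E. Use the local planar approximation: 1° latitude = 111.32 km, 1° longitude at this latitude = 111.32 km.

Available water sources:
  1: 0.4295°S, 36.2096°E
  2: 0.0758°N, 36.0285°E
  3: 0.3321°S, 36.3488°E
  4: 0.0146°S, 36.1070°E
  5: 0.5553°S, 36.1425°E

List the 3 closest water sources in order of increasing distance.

3, 1, 4

Distances from 0.2226°S, 36.3179°E:
1: 25.9966 km
2: 46.2742 km
3: 12.6656 km
4: 32.9746 km
5: 41.8679 km
Sorted: 3 (12.6656 km) < 1 (25.9966 km) < 4 (32.9746 km) < 5 (41.8679 km) < 2 (46.2742 km)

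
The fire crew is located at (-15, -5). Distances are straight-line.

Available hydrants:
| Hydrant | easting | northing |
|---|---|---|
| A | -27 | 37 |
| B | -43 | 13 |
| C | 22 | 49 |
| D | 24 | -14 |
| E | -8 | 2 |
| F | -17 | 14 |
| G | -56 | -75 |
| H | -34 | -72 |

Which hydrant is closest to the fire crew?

E

Distances from (-15, -5):
A: √((-12)² + (42)²) = √(144.000 + 1764.000) = 43.7
B: √((-28)² + (18)²) = √(784.000 + 324.000) = 33.3
C: √((37)² + (54)²) = √(1369.000 + 2916.000) = 65.5
D: √((39)² + (-9)²) = √(1521.000 + 81.000) = 40.0
E: √((7)² + (7)²) = √(49.000 + 49.000) = 9.9
F: √((-2)² + (19)²) = √(4.000 + 361.000) = 19.1
G: √((-41)² + (-70)²) = √(1681.000 + 4900.000) = 81.1
H: √((-19)² + (-67)²) = √(361.000 + 4489.000) = 69.6
Minimum: E at 9.9.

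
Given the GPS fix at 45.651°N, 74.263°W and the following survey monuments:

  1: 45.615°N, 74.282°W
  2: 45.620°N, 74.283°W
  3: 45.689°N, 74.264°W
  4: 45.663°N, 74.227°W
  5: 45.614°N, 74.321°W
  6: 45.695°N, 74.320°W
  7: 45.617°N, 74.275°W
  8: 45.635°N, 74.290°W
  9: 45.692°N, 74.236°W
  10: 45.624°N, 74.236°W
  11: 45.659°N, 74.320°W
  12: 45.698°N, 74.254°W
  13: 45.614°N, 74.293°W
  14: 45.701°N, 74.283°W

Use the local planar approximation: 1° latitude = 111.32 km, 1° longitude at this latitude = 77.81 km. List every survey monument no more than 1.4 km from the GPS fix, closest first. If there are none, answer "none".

Distances from 45.651°N, 74.263°W:
1: 4.272 km
2: 3.786 km
3: 4.231 km
4: 3.103 km
5: 6.110 km
6: 6.608 km
7: 3.898 km
8: 2.754 km
9: 5.024 km
10: 3.667 km
11: 4.524 km
12: 5.279 km
13: 4.734 km
14: 5.779 km
Threshold 1.4 km: none within range.

none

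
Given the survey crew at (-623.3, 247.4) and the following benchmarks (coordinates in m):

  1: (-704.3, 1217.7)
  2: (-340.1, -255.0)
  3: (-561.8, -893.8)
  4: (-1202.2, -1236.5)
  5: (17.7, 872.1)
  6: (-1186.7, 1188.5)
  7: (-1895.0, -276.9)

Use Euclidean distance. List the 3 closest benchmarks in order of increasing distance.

Distances from (-623.3, 247.4):
1: √((-81.0)² + (970.3)²) = √(6561.000 + 941482.090) = 973.7 m
2: √((283.2)² + (-502.4)²) = √(80202.240 + 252405.760) = 576.7 m
3: √((61.5)² + (-1141.2)²) = √(3782.250 + 1302337.440) = 1142.9 m
4: √((-578.9)² + (-1483.9)²) = √(335125.210 + 2201959.210) = 1592.8 m
5: √((641.0)² + (624.7)²) = √(410881.000 + 390250.090) = 895.1 m
6: √((-563.4)² + (941.1)²) = √(317419.560 + 885669.210) = 1096.9 m
7: √((-1271.7)² + (-524.3)²) = √(1617220.890 + 274890.490) = 1375.5 m
Sorted: 2 (576.7 m) < 5 (895.1 m) < 1 (973.7 m) < 6 (1096.9 m) < 3 (1142.9 m) < …

2, 5, 1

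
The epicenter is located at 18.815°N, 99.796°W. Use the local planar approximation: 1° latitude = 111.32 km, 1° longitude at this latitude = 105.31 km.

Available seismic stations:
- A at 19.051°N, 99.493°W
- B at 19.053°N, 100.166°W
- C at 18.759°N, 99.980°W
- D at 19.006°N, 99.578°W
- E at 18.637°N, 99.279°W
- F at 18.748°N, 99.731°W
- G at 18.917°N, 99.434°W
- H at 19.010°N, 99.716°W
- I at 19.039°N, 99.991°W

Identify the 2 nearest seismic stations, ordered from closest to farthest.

Distances from 18.815°N, 99.796°W:
A: 41.332 km
B: 47.119 km
C: 20.355 km
D: 31.291 km
E: 57.939 km
F: 10.123 km
G: 39.777 km
H: 23.285 km
I: 32.303 km
Sorted: F (10.123 km) < C (20.355 km) < H (23.285 km) < D (31.291 km) < …

F, C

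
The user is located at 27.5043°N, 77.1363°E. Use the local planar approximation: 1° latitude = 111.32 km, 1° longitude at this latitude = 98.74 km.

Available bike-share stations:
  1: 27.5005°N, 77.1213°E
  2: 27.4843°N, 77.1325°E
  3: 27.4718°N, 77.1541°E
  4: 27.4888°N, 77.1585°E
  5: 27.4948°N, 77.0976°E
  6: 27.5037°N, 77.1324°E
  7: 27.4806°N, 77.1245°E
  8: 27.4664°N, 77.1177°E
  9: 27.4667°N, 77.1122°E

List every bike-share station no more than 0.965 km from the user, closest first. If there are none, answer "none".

Distances from 27.5043°N, 77.1363°E:
1: √((-0.0038·111.32)² + (-0.0150·98.74)²) = √(0.178943 + 2.193657) = 1.5403 km
2: √((-0.0200·111.32)² + (-0.0038·98.74)²) = √(4.956857 + 0.140784) = 2.2578 km
3: √((-0.0325·111.32)² + (0.0178·98.74)²) = √(13.089200 + 3.089059) = 4.0222 km
4: √((-0.0155·111.32)² + (0.0222·98.74)²) = √(2.977212 + 4.804987) = 2.7897 km
5: √((-0.0095·111.32)² + (-0.0387·98.74)²) = √(1.118391 + 14.601860) = 3.9649 km
6: √((-0.0006·111.32)² + (-0.0039·98.74)²) = √(0.004461 + 0.148291) = 0.3908 km
7: √((-0.0237·111.32)² + (-0.0118·98.74)²) = √(6.960542 + 1.357533) = 2.8841 km
8: √((-0.0379·111.32)² + (-0.0186·98.74)²) = √(17.800197 + 3.372967) = 4.6014 km
9: √((-0.0376·111.32)² + (-0.0241·98.74)²) = √(17.519515 + 5.662658) = 4.8148 km
Threshold 0.965 km: 6 (0.3908 km) is within range.

6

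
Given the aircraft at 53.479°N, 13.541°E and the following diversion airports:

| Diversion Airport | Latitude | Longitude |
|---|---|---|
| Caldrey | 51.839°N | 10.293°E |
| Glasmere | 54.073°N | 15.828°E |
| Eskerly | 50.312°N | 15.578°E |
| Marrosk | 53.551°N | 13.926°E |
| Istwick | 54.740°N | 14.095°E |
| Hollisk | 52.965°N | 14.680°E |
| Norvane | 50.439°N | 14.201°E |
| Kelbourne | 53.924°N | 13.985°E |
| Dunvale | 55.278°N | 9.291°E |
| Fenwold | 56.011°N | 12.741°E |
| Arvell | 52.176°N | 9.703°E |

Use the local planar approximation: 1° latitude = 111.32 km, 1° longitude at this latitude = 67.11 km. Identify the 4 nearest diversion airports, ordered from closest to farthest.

Distances from 53.479°N, 13.541°E:
Caldrey: √((-1.640·111.32)² + (-3.248·67.11)²) = √(33329.90620 + 47512.35079) = 284.328 km
Glasmere: √((0.594·111.32)² + (2.287·67.11)²) = √(4372.39396 + 23556.28537) = 167.119 km
Eskerly: √((-3.167·111.32)² + (2.037·67.11)²) = √(124291.81274 + 18687.72935) = 378.126 km
Marrosk: √((0.072·111.32)² + (0.385·67.11)²) = √(64.24087 + 667.56866) = 27.052 km
Istwick: √((1.261·111.32)² + (0.554·67.11)²) = √(19705.00587 + 1382.27358) = 145.215 km
Hollisk: √((-0.514·111.32)² + (1.139·67.11)²) = √(3273.95445 + 5842.81218) = 95.482 km
Norvane: √((-3.040·111.32)² + (0.660·67.11)²) = √(114523.22320 + 1961.83441) = 341.299 km
Kelbourne: √((0.445·111.32)² + (0.444·67.11)²) = √(2453.95400 + 887.85167) = 57.808 km
Dunvale: √((1.799·111.32)² + (-4.250·67.11)²) = √(40105.94206 + 81349.02231) = 348.504 km
Fenwold: √((2.532·111.32)² + (-0.800·67.11)²) = √(79446.32234 + 2882.40134) = 286.930 km
Arvell: √((-1.303·111.32)² + (-3.838·67.11)²) = √(21039.49090 + 66341.36735) = 295.603 km
Sorted: Marrosk (27.052 km) < Kelbourne (57.808 km) < Hollisk (95.482 km) < Istwick (145.215 km) < Glasmere (167.119 km) < Caldrey (284.328 km) < …

Marrosk, Kelbourne, Hollisk, Istwick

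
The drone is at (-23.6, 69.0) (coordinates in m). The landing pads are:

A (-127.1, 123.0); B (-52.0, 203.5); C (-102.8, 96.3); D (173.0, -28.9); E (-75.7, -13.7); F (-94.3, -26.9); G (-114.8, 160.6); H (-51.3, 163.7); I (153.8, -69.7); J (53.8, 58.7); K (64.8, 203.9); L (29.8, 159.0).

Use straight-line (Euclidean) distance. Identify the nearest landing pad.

Distances from (-23.6, 69.0):
A: √((-103.5)² + (54.0)²) = √(10712.250 + 2916.000) = 116.7 m
B: √((-28.4)² + (134.5)²) = √(806.560 + 18090.250) = 137.5 m
C: √((-79.2)² + (27.3)²) = √(6272.640 + 745.290) = 83.8 m
D: √((196.6)² + (-97.9)²) = √(38651.560 + 9584.410) = 219.6 m
E: √((-52.1)² + (-82.7)²) = √(2714.410 + 6839.290) = 97.7 m
F: √((-70.7)² + (-95.9)²) = √(4998.490 + 9196.810) = 119.1 m
G: √((-91.2)² + (91.6)²) = √(8317.440 + 8390.560) = 129.3 m
H: √((-27.7)² + (94.7)²) = √(767.290 + 8968.090) = 98.7 m
I: √((177.4)² + (-138.7)²) = √(31470.760 + 19237.690) = 225.2 m
J: √((77.4)² + (-10.3)²) = √(5990.760 + 106.090) = 78.1 m
K: √((88.4)² + (134.9)²) = √(7814.560 + 18198.010) = 161.3 m
L: √((53.4)² + (90.0)²) = √(2851.560 + 8100.000) = 104.6 m
Minimum: J at 78.1 m.

J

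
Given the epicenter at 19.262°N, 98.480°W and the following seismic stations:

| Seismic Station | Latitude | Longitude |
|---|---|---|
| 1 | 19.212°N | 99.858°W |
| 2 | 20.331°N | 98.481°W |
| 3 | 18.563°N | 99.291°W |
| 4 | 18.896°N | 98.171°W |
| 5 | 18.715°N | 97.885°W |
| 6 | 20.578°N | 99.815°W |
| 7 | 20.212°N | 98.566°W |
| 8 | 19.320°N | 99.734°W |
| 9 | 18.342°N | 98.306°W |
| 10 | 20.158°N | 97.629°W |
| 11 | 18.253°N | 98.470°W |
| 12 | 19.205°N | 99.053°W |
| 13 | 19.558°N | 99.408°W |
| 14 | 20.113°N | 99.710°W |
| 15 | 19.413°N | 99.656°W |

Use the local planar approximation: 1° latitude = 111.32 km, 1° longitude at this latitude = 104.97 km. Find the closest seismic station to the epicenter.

4

Distances from 19.262°N, 98.480°W:
1: 144.756 km
2: 119.001 km
3: 115.334 km
4: 52.078 km
5: 87.228 km
6: 202.729 km
7: 106.139 km
8: 131.791 km
9: 104.030 km
10: 133.897 km
11: 112.327 km
12: 60.482 km
13: 102.834 km
14: 160.139 km
15: 124.584 km
Minimum: 4 at 52.078 km.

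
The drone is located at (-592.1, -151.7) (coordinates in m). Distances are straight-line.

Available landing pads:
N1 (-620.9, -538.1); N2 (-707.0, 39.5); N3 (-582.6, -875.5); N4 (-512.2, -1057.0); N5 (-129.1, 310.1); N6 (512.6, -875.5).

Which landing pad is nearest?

N2

Distances from (-592.1, -151.7):
N1: √((-28.8)² + (-386.4)²) = √(829.440 + 149304.960) = 387.5 m
N2: √((-114.9)² + (191.2)²) = √(13202.010 + 36557.440) = 223.1 m
N3: √((9.5)² + (-723.8)²) = √(90.250 + 523886.440) = 723.9 m
N4: √((79.9)² + (-905.3)²) = √(6384.010 + 819568.090) = 908.8 m
N5: √((463.0)² + (461.8)²) = √(214369.000 + 213259.240) = 653.9 m
N6: √((1104.7)² + (-723.8)²) = √(1220362.090 + 523886.440) = 1320.7 m
Minimum: N2 at 223.1 m.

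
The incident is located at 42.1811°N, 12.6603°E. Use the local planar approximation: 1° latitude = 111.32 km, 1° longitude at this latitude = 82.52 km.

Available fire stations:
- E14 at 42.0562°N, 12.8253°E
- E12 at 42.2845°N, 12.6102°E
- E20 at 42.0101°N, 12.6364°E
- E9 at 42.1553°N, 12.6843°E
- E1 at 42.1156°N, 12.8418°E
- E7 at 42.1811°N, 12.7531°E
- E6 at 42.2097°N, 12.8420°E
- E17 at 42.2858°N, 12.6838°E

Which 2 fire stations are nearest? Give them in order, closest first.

E9, E7

Distances from 42.1811°N, 12.6603°E:
E14: 19.4604 km
E12: 12.2304 km
E20: 19.1376 km
E9: 3.4887 km
E1: 16.6580 km
E7: 7.6579 km
E6: 15.3282 km
E17: 11.8154 km
Sorted: E9 (3.4887 km) < E7 (7.6579 km) < E17 (11.8154 km) < E12 (12.2304 km) < …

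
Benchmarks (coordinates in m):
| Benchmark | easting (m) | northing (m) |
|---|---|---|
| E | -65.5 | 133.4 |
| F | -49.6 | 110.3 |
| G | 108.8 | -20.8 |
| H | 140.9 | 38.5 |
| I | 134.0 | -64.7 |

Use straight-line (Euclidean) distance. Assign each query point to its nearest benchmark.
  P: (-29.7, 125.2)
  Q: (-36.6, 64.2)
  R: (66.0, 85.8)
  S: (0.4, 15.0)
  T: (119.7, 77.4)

P→F; Q→F; R→H; S→F; T→H

P at (-29.7, 125.2):
  E: 36.7 m
  F: 24.9 m
  G: 201.2 m
  H: 191.4 m
  I: 250.7 m
  → nearest: F (24.9 m)
Q at (-36.6, 64.2):
  E: 75.0 m
  F: 47.9 m
  G: 168.4 m
  H: 179.4 m
  I: 213.8 m
  → nearest: F (47.9 m)
R at (66.0, 85.8):
  E: 139.8 m
  F: 118.2 m
  G: 114.9 m
  H: 88.6 m
  I: 165.1 m
  → nearest: H (88.6 m)
S at (0.4, 15.0):
  E: 135.5 m
  F: 107.6 m
  G: 114.2 m
  H: 142.5 m
  I: 155.6 m
  → nearest: F (107.6 m)
T at (119.7, 77.4):
  E: 193.5 m
  F: 172.5 m
  G: 98.8 m
  H: 44.3 m
  I: 142.8 m
  → nearest: H (44.3 m)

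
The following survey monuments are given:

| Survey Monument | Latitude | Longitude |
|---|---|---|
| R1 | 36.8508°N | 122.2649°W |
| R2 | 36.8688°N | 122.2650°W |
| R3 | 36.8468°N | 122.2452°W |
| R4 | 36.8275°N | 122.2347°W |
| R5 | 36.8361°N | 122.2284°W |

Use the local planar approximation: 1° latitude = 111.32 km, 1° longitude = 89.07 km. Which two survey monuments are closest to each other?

R4 and R5

Pairwise distances:
R4–R5: √((0.0086·111.32)² + (0.0063·89.07)²) = √(0.916523 + 0.314879) = 1.1097 km
R1–R3: √((-0.0040·111.32)² + (0.0197·89.07)²) = √(0.198274 + 3.078898) = 1.8103 km
R3–R5: √((-0.0107·111.32)² + (0.0168·89.07)²) = √(1.418776 + 2.239141) = 1.9126 km
R1–R2: √((0.0180·111.32)² + (-0.0001·89.07)²) = √(4.015054 + 0.000079) = 2.0038 km
R3–R4: √((-0.0193·111.32)² + (0.0105·89.07)²) = √(4.615949 + 0.874665) = 2.3432 km
R2–R3: √((-0.0220·111.32)² + (0.0198·89.07)²) = √(5.997797 + 3.110236) = 3.0180 km
R1–R5: √((-0.0147·111.32)² + (0.0365·89.07)²) = √(2.677818 + 10.569359) = 3.6397 km
R1–R4: √((-0.0233·111.32)² + (0.0302·89.07)²) = √(6.727570 + 7.235637) = 3.7367 km
R2–R5: √((-0.0327·111.32)² + (0.0366·89.07)²) = √(13.250794 + 10.627352) = 4.8865 km
R2–R4: √((-0.0413·111.32)² + (0.0303·89.07)²) = √(21.137153 + 7.283635) = 5.3311 km
Closest pair: R4–R5 at 1.1097 km.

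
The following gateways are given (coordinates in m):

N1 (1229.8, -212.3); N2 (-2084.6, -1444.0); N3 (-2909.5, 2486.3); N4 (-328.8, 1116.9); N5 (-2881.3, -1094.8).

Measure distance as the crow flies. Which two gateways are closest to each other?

Pairwise distances:
N2–N5: √((-796.7)² + (349.2)²) = √(634730.890 + 121940.640) = 869.9 m
N1–N4: √((-1558.6)² + (1329.2)²) = √(2429233.960 + 1766772.640) = 2048.4 m
N3–N4: √((2580.7)² + (-1369.4)²) = √(6660012.490 + 1875256.360) = 2921.5 m
N2–N4: √((1755.8)² + (2560.9)²) = √(3082833.640 + 6558208.810) = 3105.0 m
N4–N5: √((-2552.5)² + (-2211.7)²) = √(6515256.250 + 4891616.890) = 3377.4 m
N1–N2: √((-3314.4)² + (-1231.7)²) = √(10985247.360 + 1517084.890) = 3535.9 m
N3–N5: √((28.2)² + (-3581.1)²) = √(795.240 + 12824277.210) = 3581.2 m
N2–N3: √((-824.9)² + (3930.3)²) = √(680460.010 + 15447258.090) = 4015.9 m
N1–N5: √((-4111.1)² + (-882.5)²) = √(16901143.210 + 778806.250) = 4204.8 m
N1–N3: √((-4139.3)² + (2698.6)²) = √(17133804.490 + 7282441.960) = 4941.3 m
Closest pair: N2–N5 at 869.9 m.

N2 and N5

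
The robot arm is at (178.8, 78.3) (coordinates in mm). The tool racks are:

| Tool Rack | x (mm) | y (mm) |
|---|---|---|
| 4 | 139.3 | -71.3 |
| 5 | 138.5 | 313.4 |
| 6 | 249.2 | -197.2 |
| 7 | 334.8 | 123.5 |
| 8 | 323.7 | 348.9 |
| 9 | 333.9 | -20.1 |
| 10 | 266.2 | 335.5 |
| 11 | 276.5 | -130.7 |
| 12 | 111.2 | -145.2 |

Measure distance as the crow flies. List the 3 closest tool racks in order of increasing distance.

4, 7, 9

Distances from (178.8, 78.3):
4: √((-39.5)² + (-149.6)²) = √(1560.250 + 22380.160) = 154.7 mm
5: √((-40.3)² + (235.1)²) = √(1624.090 + 55272.010) = 238.5 mm
6: √((70.4)² + (-275.5)²) = √(4956.160 + 75900.250) = 284.4 mm
7: √((156.0)² + (45.2)²) = √(24336.000 + 2043.040) = 162.4 mm
8: √((144.9)² + (270.6)²) = √(20996.010 + 73224.360) = 307.0 mm
9: √((155.1)² + (-98.4)²) = √(24056.010 + 9682.560) = 183.7 mm
10: √((87.4)² + (257.2)²) = √(7638.760 + 66151.840) = 271.6 mm
11: √((97.7)² + (-209.0)²) = √(9545.290 + 43681.000) = 230.7 mm
12: √((-67.6)² + (-223.5)²) = √(4569.760 + 49952.250) = 233.5 mm
Sorted: 4 (154.7 mm) < 7 (162.4 mm) < 9 (183.7 mm) < 11 (230.7 mm) < 12 (233.5 mm) < …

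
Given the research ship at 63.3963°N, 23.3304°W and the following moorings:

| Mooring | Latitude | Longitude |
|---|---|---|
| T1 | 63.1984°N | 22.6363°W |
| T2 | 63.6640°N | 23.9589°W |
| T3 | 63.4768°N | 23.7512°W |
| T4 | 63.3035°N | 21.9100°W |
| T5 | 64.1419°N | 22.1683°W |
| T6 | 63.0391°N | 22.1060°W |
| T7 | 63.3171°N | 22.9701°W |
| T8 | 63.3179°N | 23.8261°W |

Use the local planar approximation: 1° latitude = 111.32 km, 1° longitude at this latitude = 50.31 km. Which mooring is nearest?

Distances from 63.3963°N, 23.3304°W:
T1: 41.2886 km
T2: 43.4497 km
T3: 22.9890 km
T4: 72.2032 km
T5: 101.5245 km
T6: 73.3188 km
T7: 20.1571 km
T8: 26.4217 km
Minimum: T7 at 20.1571 km.

T7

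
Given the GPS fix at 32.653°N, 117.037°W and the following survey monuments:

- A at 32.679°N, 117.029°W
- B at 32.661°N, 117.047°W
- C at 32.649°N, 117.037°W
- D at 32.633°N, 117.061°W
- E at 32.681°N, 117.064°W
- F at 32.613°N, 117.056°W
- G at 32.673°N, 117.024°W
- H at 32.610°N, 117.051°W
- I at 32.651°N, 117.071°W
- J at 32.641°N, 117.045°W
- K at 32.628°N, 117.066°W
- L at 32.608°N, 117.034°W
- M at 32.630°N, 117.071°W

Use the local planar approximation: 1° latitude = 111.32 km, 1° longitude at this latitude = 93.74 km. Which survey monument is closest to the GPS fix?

C

Distances from 32.653°N, 117.037°W:
A: √((0.026·111.32)² + (0.008·93.74)²) = √(8.37709 + 0.56238) = 2.990 km
B: √((0.008·111.32)² + (-0.010·93.74)²) = √(0.79310 + 0.87872) = 1.293 km
C: √((-0.004·111.32)² + (0.000·93.74)²) = √(0.19827 + 0.00000) = 0.445 km
D: √((-0.020·111.32)² + (-0.024·93.74)²) = √(4.95686 + 5.06142) = 3.165 km
E: √((0.028·111.32)² + (-0.027·93.74)²) = √(9.71544 + 6.40586) = 4.015 km
F: √((-0.040·111.32)² + (-0.019·93.74)²) = √(19.82743 + 3.17217) = 4.796 km
G: √((0.020·111.32)² + (0.013·93.74)²) = √(4.95686 + 1.48503) = 2.538 km
H: √((-0.043·111.32)² + (-0.014·93.74)²) = √(22.91307 + 1.72229) = 4.963 km
I: √((-0.002·111.32)² + (-0.034·93.74)²) = √(0.04957 + 10.15799) = 3.195 km
J: √((-0.012·111.32)² + (-0.008·93.74)²) = √(1.78447 + 0.56238) = 1.532 km
K: √((-0.025·111.32)² + (-0.029·93.74)²) = √(7.74509 + 7.39002) = 3.890 km
L: √((-0.045·111.32)² + (0.003·93.74)²) = √(25.09409 + 0.07908) = 5.017 km
M: √((-0.023·111.32)² + (-0.034·93.74)²) = √(6.55544 + 10.15799) = 4.088 km
Minimum: C at 0.445 km.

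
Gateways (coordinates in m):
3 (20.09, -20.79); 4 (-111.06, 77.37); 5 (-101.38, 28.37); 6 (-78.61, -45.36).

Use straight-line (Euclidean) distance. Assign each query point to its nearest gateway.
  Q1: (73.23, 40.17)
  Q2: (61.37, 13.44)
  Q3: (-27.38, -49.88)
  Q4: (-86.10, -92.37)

Q1→3; Q2→3; Q3→6; Q4→6

Q1 at (73.23, 40.17):
  3: 80.87 m
  4: 188.01 m
  5: 175.01 m
  6: 174.27 m
  → nearest: 3 (80.87 m)
Q2 at (61.37, 13.44):
  3: 53.63 m
  4: 183.90 m
  5: 163.43 m
  6: 151.83 m
  → nearest: 3 (53.63 m)
Q3 at (-27.38, -49.88):
  3: 55.67 m
  4: 152.30 m
  5: 107.70 m
  6: 51.43 m
  → nearest: 6 (51.43 m)
Q4 at (-86.10, -92.37):
  3: 128.06 m
  4: 171.57 m
  5: 121.70 m
  6: 47.60 m
  → nearest: 6 (47.60 m)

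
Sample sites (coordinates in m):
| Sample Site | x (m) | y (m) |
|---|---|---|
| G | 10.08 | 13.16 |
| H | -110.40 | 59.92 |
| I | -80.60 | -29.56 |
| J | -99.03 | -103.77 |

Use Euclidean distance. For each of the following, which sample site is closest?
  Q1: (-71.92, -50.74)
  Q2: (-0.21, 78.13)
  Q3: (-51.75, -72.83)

Q1→I; Q2→G; Q3→I

Q1 at (-71.92, -50.74):
  G: 103.96 m
  H: 117.16 m
  I: 22.89 m
  J: 59.56 m
  → nearest: I (22.89 m)
Q2 at (-0.21, 78.13):
  G: 65.78 m
  H: 111.68 m
  I: 134.39 m
  J: 207.01 m
  → nearest: G (65.78 m)
Q3 at (-51.75, -72.83):
  G: 105.91 m
  H: 145.13 m
  I: 52.01 m
  J: 56.50 m
  → nearest: I (52.01 m)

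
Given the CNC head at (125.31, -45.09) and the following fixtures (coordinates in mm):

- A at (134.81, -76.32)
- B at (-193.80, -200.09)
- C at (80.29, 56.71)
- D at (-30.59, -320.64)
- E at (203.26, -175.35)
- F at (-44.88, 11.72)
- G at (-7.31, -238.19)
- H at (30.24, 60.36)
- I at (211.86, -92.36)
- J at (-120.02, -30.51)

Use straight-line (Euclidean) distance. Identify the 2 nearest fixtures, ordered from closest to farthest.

A, I

Distances from (125.31, -45.09):
A: √((9.50)² + (-31.23)²) = √(90.2500 + 975.3129) = 32.64 mm
B: √((-319.11)² + (-155.00)²) = √(101831.1921 + 24025.0000) = 354.76 mm
C: √((-45.02)² + (101.80)²) = √(2026.8004 + 10363.2400) = 111.31 mm
D: √((-155.90)² + (-275.55)²) = √(24304.8100 + 75927.8025) = 316.60 mm
E: √((77.95)² + (-130.26)²) = √(6076.2025 + 16967.6676) = 151.80 mm
F: √((-170.19)² + (56.81)²) = √(28964.6361 + 3227.3761) = 179.42 mm
G: √((-132.62)² + (-193.10)²) = √(17588.0644 + 37287.6100) = 234.26 mm
H: √((-95.07)² + (105.45)²) = √(9038.3049 + 11119.7025) = 141.98 mm
I: √((86.55)² + (-47.27)²) = √(7490.9025 + 2234.4529) = 98.62 mm
J: √((-245.33)² + (14.58)²) = √(60186.8089 + 212.5764) = 245.76 mm
Sorted: A (32.64 mm) < I (98.62 mm) < C (111.31 mm) < H (141.98 mm) < …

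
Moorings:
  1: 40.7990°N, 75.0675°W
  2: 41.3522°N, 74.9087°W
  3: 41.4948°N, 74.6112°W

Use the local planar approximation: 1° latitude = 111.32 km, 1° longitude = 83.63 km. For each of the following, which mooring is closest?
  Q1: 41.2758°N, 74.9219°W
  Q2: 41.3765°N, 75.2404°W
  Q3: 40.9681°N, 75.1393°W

Q1 at 41.2758°N, 74.9219°W:
  1: 54.4562 km
  2: 8.5762 km
  3: 35.6300 km
  → nearest: 2 (8.5762 km)
Q2 at 41.3765°N, 75.2404°W:
  1: 65.8934 km
  2: 27.8717 km
  3: 54.2429 km
  → nearest: 2 (27.8717 km)
Q3 at 40.9681°N, 75.1393°W:
  1: 19.7587 km
  2: 46.9059 km
  3: 73.4050 km
  → nearest: 1 (19.7587 km)

Q1→2; Q2→2; Q3→1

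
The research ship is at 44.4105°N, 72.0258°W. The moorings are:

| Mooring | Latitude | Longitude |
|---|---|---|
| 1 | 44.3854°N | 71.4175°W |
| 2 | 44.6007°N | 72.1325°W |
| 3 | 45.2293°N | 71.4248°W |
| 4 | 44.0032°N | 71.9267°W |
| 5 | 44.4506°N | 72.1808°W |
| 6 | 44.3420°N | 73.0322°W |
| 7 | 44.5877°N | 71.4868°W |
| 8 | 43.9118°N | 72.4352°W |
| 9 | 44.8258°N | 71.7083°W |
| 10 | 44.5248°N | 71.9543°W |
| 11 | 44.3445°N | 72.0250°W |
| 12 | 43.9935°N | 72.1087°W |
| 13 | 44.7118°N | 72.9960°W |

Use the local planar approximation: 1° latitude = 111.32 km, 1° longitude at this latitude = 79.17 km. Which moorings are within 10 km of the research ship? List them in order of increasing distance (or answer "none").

11

Distances from 44.4105°N, 72.0258°W:
1: √((-0.0251·111.32)² + (0.6083·79.17)²) = √(7.807174 + 2319.299972) = 48.2401 km
2: √((0.1902·111.32)² + (-0.1067·79.17)²) = √(448.298639 + 71.359226) = 22.7960 km
3: √((0.8188·111.32)² + (0.6010·79.17)²) = √(8308.106658 + 2263.967739) = 102.8206 km
4: √((-0.4073·111.32)² + (0.0991·79.17)²) = √(2055.773273 + 61.555746) = 46.0144 km
5: √((0.0401·111.32)² + (-0.1550·79.17)²) = √(19.926689 + 150.586031) = 13.0581 km
6: √((-0.0685·111.32)² + (-1.0064·79.17)²) = √(58.147030 + 6348.374611) = 80.0407 km
7: √((0.1772·111.32)² + (0.5390·79.17)²) = √(389.111289 + 1820.953351) = 47.0113 km
8: √((-0.4987·111.32)² + (-0.4094·79.17)²) = √(3081.946758 + 1050.550579) = 64.2845 km
9: √((0.4153·111.32)² + (0.3175·79.17)²) = √(2137.323484 + 631.842375) = 52.6229 km
10: √((0.1143·111.32)² + (0.0715·79.17)²) = √(161.897020 + 32.043015) = 13.9262 km
11: √((-0.0660·111.32)² + (0.0008·79.17)²) = √(53.980172 + 0.004011) = 7.3474 km
12: √((-0.4170·111.32)² + (-0.0829·79.17)²) = √(2154.857250 + 43.075502) = 46.8821 km
13: √((0.3013·111.32)² + (-0.9702·79.17)²) = √(1124.979630 + 5899.888858) = 83.8145 km
Threshold 10 km: 11 (7.3474 km) is within range.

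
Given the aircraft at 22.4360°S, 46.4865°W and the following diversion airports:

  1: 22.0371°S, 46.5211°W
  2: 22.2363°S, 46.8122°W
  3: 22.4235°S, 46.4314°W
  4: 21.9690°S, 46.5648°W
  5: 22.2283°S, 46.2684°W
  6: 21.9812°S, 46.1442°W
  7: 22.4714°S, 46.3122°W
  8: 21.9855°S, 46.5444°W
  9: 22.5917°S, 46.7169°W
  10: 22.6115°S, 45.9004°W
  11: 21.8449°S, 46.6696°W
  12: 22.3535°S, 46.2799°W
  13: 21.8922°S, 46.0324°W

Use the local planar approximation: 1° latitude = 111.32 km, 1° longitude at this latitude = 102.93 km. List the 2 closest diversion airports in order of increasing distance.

Distances from 22.4360°S, 46.4865°W:
1: 44.5481 km
2: 40.2253 km
3: 5.8397 km
4: 52.6075 km
5: 32.2265 km
6: 61.6813 km
7: 18.3684 km
8: 50.5025 km
9: 29.3738 km
10: 63.4118 km
11: 68.4470 km
12: 23.1637 km
13: 76.4805 km
Sorted: 3 (5.8397 km) < 7 (18.3684 km) < 12 (23.1637 km) < 9 (29.3738 km) < …

3, 7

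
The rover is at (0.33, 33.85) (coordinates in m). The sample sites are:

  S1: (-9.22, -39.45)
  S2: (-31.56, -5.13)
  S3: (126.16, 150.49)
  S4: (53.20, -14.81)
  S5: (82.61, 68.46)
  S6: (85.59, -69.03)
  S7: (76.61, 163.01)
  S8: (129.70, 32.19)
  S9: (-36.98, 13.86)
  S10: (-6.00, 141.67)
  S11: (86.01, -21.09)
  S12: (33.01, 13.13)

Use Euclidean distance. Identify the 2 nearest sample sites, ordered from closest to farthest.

S12, S9

Distances from (0.33, 33.85):
S1: √((-9.55)² + (-73.30)²) = √(91.2025 + 5372.8900) = 73.92 m
S2: √((-31.89)² + (-38.98)²) = √(1016.9721 + 1519.4404) = 50.36 m
S3: √((125.83)² + (116.64)²) = √(15833.1889 + 13604.8896) = 171.58 m
S4: √((52.87)² + (-48.66)²) = √(2795.2369 + 2367.7956) = 71.85 m
S5: √((82.28)² + (34.61)²) = √(6769.9984 + 1197.8521) = 89.26 m
S6: √((85.26)² + (-102.88)²) = √(7269.2676 + 10584.2944) = 133.62 m
S7: √((76.28)² + (129.16)²) = √(5818.6384 + 16682.3056) = 150.00 m
S8: √((129.37)² + (-1.66)²) = √(16736.5969 + 2.7556) = 129.38 m
S9: √((-37.31)² + (-19.99)²) = √(1392.0361 + 399.6001) = 42.33 m
S10: √((-6.33)² + (107.82)²) = √(40.0689 + 11625.1524) = 108.01 m
S11: √((85.68)² + (-54.94)²) = √(7341.0624 + 3018.4036) = 101.78 m
S12: √((32.68)² + (-20.72)²) = √(1067.9824 + 429.3184) = 38.69 m
Sorted: S12 (38.69 m) < S9 (42.33 m) < S2 (50.36 m) < S4 (71.85 m) < …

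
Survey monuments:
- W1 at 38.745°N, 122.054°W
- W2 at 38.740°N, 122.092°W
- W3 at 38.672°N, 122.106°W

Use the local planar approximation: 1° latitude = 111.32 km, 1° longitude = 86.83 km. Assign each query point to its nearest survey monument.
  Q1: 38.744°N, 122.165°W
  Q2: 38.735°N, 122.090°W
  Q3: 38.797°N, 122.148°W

Q1→W2; Q2→W2; Q3→W2

Q1 at 38.744°N, 122.165°W:
  W1: √((0.001·111.32)² + (0.111·86.83)²) = √(0.01239 + 92.89355) = 9.639 km
  W2: √((-0.004·111.32)² + (0.073·86.83)²) = √(0.19827 + 40.17772) = 6.354 km
  W3: √((-0.072·111.32)² + (0.059·86.83)²) = √(64.24087 + 26.24482) = 9.512 km
  → nearest: W2 (6.354 km)
Q2 at 38.735°N, 122.090°W:
  W1: √((0.010·111.32)² + (0.036·86.83)²) = √(1.23921 + 9.77113) = 3.318 km
  W2: √((0.005·111.32)² + (-0.002·86.83)²) = √(0.30980 + 0.03016) = 0.583 km
  W3: √((-0.063·111.32)² + (-0.016·86.83)²) = √(49.18441 + 1.93010) = 7.149 km
  → nearest: W2 (0.583 km)
Q3 at 38.797°N, 122.148°W:
  W1: √((-0.052·111.32)² + (0.094·86.83)²) = √(33.50835 + 66.61857) = 10.006 km
  W2: √((-0.057·111.32)² + (0.056·86.83)²) = √(40.26207 + 23.64371) = 7.994 km
  W3: √((-0.125·111.32)² + (0.042·86.83)²) = √(193.62722 + 13.29959) = 14.385 km
  → nearest: W2 (7.994 km)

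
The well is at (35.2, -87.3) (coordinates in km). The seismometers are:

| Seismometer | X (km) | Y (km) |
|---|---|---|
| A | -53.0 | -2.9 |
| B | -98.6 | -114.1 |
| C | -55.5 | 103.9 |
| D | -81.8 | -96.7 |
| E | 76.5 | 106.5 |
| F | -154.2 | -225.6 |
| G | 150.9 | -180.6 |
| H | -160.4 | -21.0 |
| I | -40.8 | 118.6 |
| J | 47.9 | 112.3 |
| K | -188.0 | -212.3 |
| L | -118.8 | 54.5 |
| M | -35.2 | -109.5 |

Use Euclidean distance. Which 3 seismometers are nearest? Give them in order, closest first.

Distances from (35.2, -87.3):
A: 122.1 km
B: 136.5 km
C: 211.6 km
D: 117.4 km
E: 198.2 km
F: 234.5 km
G: 148.6 km
H: 206.5 km
I: 219.5 km
J: 200.0 km
K: 255.8 km
L: 209.3 km
M: 73.8 km
Sorted: M (73.8 km) < D (117.4 km) < A (122.1 km) < B (136.5 km) < G (148.6 km) < …

M, D, A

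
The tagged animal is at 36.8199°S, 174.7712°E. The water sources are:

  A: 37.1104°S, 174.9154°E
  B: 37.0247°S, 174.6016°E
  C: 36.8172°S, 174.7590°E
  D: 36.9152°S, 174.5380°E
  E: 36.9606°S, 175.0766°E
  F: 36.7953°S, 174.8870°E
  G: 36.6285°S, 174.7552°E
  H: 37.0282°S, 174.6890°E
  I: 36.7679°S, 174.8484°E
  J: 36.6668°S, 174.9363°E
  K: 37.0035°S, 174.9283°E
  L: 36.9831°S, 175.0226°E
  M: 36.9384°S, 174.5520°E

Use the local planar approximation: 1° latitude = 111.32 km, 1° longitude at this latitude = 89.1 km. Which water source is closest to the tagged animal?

C

Distances from 36.8199°S, 174.7712°E:
A: √((-0.2905·111.32)² + (0.1442·89.1)²) = √(1045.775995 + 165.076757) = 34.7973 km
B: √((-0.2048·111.32)² + (-0.1696·89.1)²) = √(519.764124 + 228.353201) = 27.3517 km
C: √((0.0027·111.32)² + (-0.0122·89.1)²) = √(0.090339 + 1.181612) = 1.1278 km
D: √((-0.0953·111.32)² + (-0.2332·89.1)²) = √(112.546553 + 431.730271) = 23.3297 km
E: √((-0.1407·111.32)² + (0.3054·89.1)²) = √(245.320923 + 740.446140) = 31.3969 km
F: √((0.0246·111.32)² + (0.1158·89.1)²) = √(7.499229 + 106.456584) = 10.6750 km
G: √((0.1914·111.32)² + (-0.0160·89.1)²) = √(453.973249 + 2.032335) = 21.3543 km
H: √((-0.2083·111.32)² + (-0.0822·89.1)²) = √(537.681303 + 53.641269) = 24.3171 km
I: √((0.0520·111.32)² + (0.0772·89.1)²) = √(33.508353 + 47.314037) = 8.9901 km
J: √((0.1531·111.32)² + (0.1651·89.1)²) = √(290.466985 + 216.396162) = 22.5136 km
K: √((-0.1836·111.32)² + (0.1571·89.1)²) = √(417.726232 + 195.933086) = 24.7721 km
L: √((-0.1632·111.32)² + (0.2514·89.1)²) = √(330.055295 + 501.748352) = 28.8410 km
M: √((-0.1185·111.32)² + (-0.2192·89.1)²) = √(174.013562 + 381.449024) = 23.5683 km
Minimum: C at 1.1278 km.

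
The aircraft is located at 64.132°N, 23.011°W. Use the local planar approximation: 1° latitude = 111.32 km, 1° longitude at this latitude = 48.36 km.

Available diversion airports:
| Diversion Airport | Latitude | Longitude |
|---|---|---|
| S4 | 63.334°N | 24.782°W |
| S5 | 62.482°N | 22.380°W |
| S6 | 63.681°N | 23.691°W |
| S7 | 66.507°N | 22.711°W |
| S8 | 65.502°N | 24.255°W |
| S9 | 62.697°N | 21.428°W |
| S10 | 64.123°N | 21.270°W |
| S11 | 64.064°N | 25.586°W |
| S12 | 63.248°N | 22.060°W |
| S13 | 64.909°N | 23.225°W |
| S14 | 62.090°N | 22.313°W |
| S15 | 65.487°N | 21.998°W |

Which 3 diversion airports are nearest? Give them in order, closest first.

Distances from 64.132°N, 23.011°W:
S4: 123.396 km
S5: 186.196 km
S6: 60.017 km
S7: 264.783 km
S8: 163.945 km
S9: 177.140 km
S10: 84.201 km
S11: 124.757 km
S12: 108.623 km
S13: 87.113 km
S14: 229.808 km
S15: 158.594 km
Sorted: S6 (60.017 km) < S10 (84.201 km) < S13 (87.113 km) < S12 (108.623 km) < S4 (123.396 km) < …

S6, S10, S13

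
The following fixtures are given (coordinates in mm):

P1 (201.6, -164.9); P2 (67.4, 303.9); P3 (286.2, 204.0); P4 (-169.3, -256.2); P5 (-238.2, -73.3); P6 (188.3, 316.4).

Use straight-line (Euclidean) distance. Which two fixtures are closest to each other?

P2 and P6

Pairwise distances:
P1–P2: 487.6 mm
P1–P3: 378.5 mm
P1–P4: 382.0 mm
P1–P5: 449.2 mm
P1–P6: 481.5 mm
P2–P3: 240.5 mm
P2–P4: 608.1 mm
P2–P5: 485.5 mm
P2–P6: 121.5 mm
P3–P4: 647.5 mm
P3–P5: 593.2 mm
P3–P6: 149.1 mm
P4–P5: 195.4 mm
P4–P6: 675.1 mm
P5–P6: 577.7 mm
Closest pair: P2–P6 at 121.5 mm.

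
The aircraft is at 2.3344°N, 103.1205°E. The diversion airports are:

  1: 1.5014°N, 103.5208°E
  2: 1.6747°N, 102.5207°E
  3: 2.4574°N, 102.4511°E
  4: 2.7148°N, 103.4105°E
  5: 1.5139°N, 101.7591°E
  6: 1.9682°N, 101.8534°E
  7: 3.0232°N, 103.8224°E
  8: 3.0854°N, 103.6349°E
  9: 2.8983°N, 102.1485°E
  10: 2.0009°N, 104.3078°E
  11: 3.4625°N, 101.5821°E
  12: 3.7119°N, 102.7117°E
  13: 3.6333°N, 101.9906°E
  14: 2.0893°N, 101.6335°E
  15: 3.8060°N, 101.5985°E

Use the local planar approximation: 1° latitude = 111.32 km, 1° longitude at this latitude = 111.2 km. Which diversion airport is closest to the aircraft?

Distances from 2.3344°N, 103.1205°E:
1: 102.8602 km
2: 99.2054 km
3: 75.6861 km
4: 53.2271 km
5: 176.8074 km
6: 146.6801 km
7: 109.4139 km
8: 101.2974 km
9: 124.9927 km
10: 137.1481 km
11: 212.2153 km
12: 159.9395 km
13: 191.5566 km
14: 167.5903 km
15: 235.5437 km
Minimum: 4 at 53.2271 km.

4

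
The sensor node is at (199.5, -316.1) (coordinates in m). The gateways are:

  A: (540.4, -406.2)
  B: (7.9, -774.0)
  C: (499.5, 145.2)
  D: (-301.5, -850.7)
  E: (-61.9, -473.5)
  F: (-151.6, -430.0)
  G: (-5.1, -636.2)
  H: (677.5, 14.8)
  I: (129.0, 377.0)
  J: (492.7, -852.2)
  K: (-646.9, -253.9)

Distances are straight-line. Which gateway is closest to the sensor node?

E

Distances from (199.5, -316.1):
A: 352.6 m
B: 496.4 m
C: 550.3 m
D: 732.7 m
E: 305.1 m
F: 369.1 m
G: 379.9 m
H: 581.4 m
I: 696.7 m
J: 611.0 m
K: 848.7 m
Minimum: E at 305.1 m.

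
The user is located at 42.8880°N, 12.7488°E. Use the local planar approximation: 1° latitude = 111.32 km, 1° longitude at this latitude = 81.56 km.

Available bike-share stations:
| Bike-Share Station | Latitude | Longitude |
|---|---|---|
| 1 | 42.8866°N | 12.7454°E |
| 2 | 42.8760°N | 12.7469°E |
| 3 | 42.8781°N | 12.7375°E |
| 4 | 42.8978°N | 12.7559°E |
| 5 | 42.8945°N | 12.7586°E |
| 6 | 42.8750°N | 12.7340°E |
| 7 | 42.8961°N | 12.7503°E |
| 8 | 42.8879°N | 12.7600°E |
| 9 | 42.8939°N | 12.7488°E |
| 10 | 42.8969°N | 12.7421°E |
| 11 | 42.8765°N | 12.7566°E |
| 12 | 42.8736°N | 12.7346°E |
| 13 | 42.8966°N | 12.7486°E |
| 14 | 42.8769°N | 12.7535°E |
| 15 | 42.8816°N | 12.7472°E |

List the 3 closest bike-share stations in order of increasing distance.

Distances from 42.8880°N, 12.7488°E:
1: 0.3181 km
2: 1.3448 km
3: 1.4366 km
4: 1.2351 km
5: 1.0782 km
6: 1.8845 km
7: 0.9100 km
8: 0.9135 km
9: 0.6568 km
10: 1.1315 km
11: 1.4295 km
12: 1.9776 km
13: 0.9575 km
14: 1.2937 km
15: 0.7243 km
Sorted: 1 (0.3181 km) < 9 (0.6568 km) < 15 (0.7243 km) < 7 (0.9100 km) < 8 (0.9135 km) < …

1, 9, 15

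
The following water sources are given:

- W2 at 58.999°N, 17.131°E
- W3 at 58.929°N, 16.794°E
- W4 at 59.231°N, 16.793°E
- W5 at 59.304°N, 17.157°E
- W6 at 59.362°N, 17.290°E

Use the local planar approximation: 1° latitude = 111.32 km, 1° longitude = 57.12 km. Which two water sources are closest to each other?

W5 and W6

Pairwise distances:
W2–W3: 20.767 km
W2–W4: 32.245 km
W2–W5: 33.985 km
W2–W6: 41.417 km
W3–W4: 33.619 km
W3–W5: 46.611 km
W3–W6: 55.911 km
W4–W5: 22.323 km
W4–W6: 31.915 km
W5–W6: 9.970 km
Closest pair: W5–W6 at 9.970 km.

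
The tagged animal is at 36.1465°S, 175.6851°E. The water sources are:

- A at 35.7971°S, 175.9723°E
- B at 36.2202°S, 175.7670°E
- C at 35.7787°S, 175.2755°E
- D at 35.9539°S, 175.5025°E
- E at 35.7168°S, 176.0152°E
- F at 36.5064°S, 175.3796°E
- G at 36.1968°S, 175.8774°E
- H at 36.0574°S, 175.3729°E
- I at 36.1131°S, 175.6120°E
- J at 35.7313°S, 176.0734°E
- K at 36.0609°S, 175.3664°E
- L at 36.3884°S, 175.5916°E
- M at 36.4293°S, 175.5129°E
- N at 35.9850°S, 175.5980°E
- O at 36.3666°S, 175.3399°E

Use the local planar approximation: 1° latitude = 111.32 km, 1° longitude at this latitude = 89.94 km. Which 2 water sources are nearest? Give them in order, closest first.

Distances from 36.1465°S, 175.6851°E:
A: 46.6912 km
B: 11.0259 km
C: 55.0773 km
D: 27.0074 km
E: 56.2988 km
F: 48.5808 km
G: 18.1793 km
H: 29.7796 km
I: 7.5531 km
J: 57.9306 km
K: 30.2063 km
L: 28.2108 km
M: 35.0848 km
N: 19.6108 km
O: 39.5507 km
Sorted: I (7.5531 km) < B (11.0259 km) < G (18.1793 km) < N (19.6108 km) < …

I, B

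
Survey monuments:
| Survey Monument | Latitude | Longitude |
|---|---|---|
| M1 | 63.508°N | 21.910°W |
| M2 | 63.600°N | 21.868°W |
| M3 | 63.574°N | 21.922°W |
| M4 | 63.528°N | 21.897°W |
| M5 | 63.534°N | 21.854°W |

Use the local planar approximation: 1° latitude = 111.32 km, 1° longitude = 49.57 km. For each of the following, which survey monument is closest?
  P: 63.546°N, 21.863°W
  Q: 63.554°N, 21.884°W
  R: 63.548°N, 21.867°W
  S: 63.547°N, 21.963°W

P at 63.546°N, 21.863°W:
  M1: √((-0.038·111.32)² + (-0.047·49.57)²) = √(17.89425363 + 5.42792144) = 4.829304 km
  M2: √((0.054·111.32)² + (-0.005·49.57)²) = √(36.13548724 + 0.06142962) = 6.016387 km
  M3: √((0.028·111.32)² + (-0.059·49.57)²) = √(9.71543964 + 8.55346064) = 4.274213 km
  M4: √((-0.018·111.32)² + (-0.034·49.57)²) = √(4.01505414 + 2.84050574) = 2.618312 km
  M5: √((-0.012·111.32)² + (0.009·49.57)²) = √(1.78446851 + 0.19903198) = 1.408368 km
  → nearest: M5 (1.408368 km)
Q at 63.554°N, 21.884°W:
  M1: √((-0.046·111.32)² + (-0.026·49.57)²) = √(26.22177332 + 1.66105699) = 5.280420 km
  M2: √((0.046·111.32)² + (0.016·49.57)²) = √(26.22177332 + 0.62903933) = 5.181777 km
  M3: √((0.020·111.32)² + (-0.038·49.57)²) = √(4.95685696 + 3.54817500) = 2.916339 km
  M4: √((-0.026·111.32)² + (-0.013·49.57)²) = √(8.37708826 + 0.41526425) = 2.965190 km
  M5: √((-0.020·111.32)² + (0.030·49.57)²) = √(4.95685696 + 2.21146641) = 2.677372 km
  → nearest: M5 (2.677372 km)
R at 63.548°N, 21.867°W:
  M1: √((-0.040·111.32)² + (-0.043·49.57)²) = √(19.82742784 + 4.54333488) = 4.936675 km
  M2: √((0.052·111.32)² + (-0.001·49.57)²) = √(33.50835305 + 0.00245718) = 5.788852 km
  M3: √((0.026·111.32)² + (-0.055·49.57)²) = √(8.37708826 + 7.43298432) = 3.976188 km
  M4: √((-0.020·111.32)² + (-0.030·49.57)²) = √(4.95685696 + 2.21146641) = 2.677372 km
  M5: √((-0.014·111.32)² + (0.013·49.57)²) = √(2.42885991 + 0.41526425) = 1.686453 km
  → nearest: M5 (1.686453 km)
S at 63.547°N, 21.963°W:
  M1: √((-0.039·111.32)² + (0.053·49.57)²) = √(18.84844859 + 6.90223238) = 5.074513 km
  M2: √((0.053·111.32)² + (0.095·49.57)²) = √(34.80952800 + 22.17609372) = 7.548882 km
  M3: √((0.027·111.32)² + (0.041·49.57)²) = √(9.03387181 + 4.13052782) = 3.628278 km
  M4: √((-0.019·111.32)² + (0.066·49.57)²) = √(4.47356341 + 10.70349742) = 3.895775 km
  M5: √((-0.013·111.32)² + (0.109·49.57)²) = √(2.09427207 + 29.19381380) = 5.593575 km
  → nearest: M3 (3.628278 km)

P→M5; Q→M5; R→M5; S→M3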